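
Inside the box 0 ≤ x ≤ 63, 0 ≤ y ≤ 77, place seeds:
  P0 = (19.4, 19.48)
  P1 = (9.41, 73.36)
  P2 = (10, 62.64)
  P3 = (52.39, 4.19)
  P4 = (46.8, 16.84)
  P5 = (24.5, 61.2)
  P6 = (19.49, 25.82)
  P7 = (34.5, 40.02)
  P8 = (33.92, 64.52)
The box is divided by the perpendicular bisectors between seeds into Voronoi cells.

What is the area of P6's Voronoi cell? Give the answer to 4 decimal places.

1. box [0,63]×[0,77]: [(0, 0) (63, 0) (63, 77) (0, 77)]
2. ⊥bis P6·P0 via (19.445,22.65): [(0, 22.926) (63, 22.0317) (63, 77) (0, 77)]  |A|=3434.831
3. ⊥bis P6·P1 via (14.45,49.59): [(0, 46.5261) (0, 22.926) (63, 22.0317) (63, 59.8842)]  |A|=1935.7552
4. ⊥bis P6·P2 via (14.745,44.23): [(0, 40.4296) (0, 22.926) (63, 22.0317) (63, 56.6673)]  |A|=1642.3828
5. ⊥bis P6·P3 via (35.94,15.005): [(0, 40.4296) (0, 22.926) (40.7672, 22.3473) (63, 56.1642) (63, 56.6673)]  |A|=1262.9518
6. ⊥bis P6·P4 via (33.145,21.33): [(43.0759, 51.532) (0, 40.4296) (0, 22.926) (33.5134, 22.4503)]  |A|=866.58
7. ⊥bis P6·P5 via (21.995,43.51): [(39.6176, 41.0145) (15.5129, 44.4279) (0, 40.4296) (0, 22.926) (33.5134, 22.4503)]  |A|=733.9169
8. ⊥bis P6·P7 via (26.995,32.92): [(34.3868, 25.1066) (16.2002, 44.3306) (15.5129, 44.4279) (0, 40.4296) (0, 22.926) (33.5134, 22.4503)]  |A|=538.982
9. ⊥bis P6·P8 via (26.705,45.17): [(34.3868, 25.1066) (16.2002, 44.3306) (15.5129, 44.4279) (0, 40.4296) (0, 22.926) (33.5134, 22.4503)]  |A|=538.982
10. canonical 6-gon: [(34.3868, 25.1066) (16.2002, 44.3306) (15.5129, 44.4279) (0, 40.4296) (0, 22.926) (33.5134, 22.4503)]
11. shoelace: 538.982

Area of P6's cell: 538.9820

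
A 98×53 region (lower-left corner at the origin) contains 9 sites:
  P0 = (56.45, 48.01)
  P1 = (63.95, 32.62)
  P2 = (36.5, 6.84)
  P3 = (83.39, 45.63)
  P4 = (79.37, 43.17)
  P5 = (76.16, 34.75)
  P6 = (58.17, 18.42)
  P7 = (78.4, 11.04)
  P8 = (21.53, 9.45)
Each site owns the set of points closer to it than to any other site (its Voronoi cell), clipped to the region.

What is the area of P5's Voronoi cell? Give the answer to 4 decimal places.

Area of P5's cell: 341.7161

1. box [0,98]×[0,53]: [(0, 0) (98, 0) (98, 53) (0, 53)]
2. ⊥bis P5·P0 via (66.305,41.38): [(38.4664, 0) (98, 0) (98, 53) (74.1224, 53)]  |A|=2210.3965
3. ⊥bis P5·P1 via (70.055,33.685): [(68.2169, 44.2219) (75.9313, 0) (98, 0) (98, 53) (74.1224, 53)]  |A|=1382.0137
4. ⊥bis P5·P2 via (56.33,20.795): [(68.2169, 44.2219) (75.9313, 0) (98, 0) (98, 53) (74.1224, 53)]  |A|=1382.0137
5. ⊥bis P5·P3 via (79.775,40.19): [(69.9132, 46.7434) (68.2169, 44.2219) (75.9313, 0) (98, 0) (98, 28.0791)]  |A|=957.3431
6. ⊥bis P5·P4 via (77.765,38.96): [(86.8219, 35.5072) (68.5199, 42.4845) (75.9313, 0) (98, 0) (98, 28.0791)]  |A|=911.6544
7. ⊥bis P5·P6 via (67.165,26.585): [(86.8219, 35.5072) (68.5199, 42.4845) (72.2758, 20.9547) (91.2969, 0) (98, 0) (98, 28.0791)]  |A|=750.6629
8. ⊥bis P5·P7 via (77.28,22.895): [(86.8219, 35.5072) (68.5199, 42.4845) (72.0239, 22.3984) (98, 24.8525) (98, 28.0791)]  |A|=341.7161
9. ⊥bis P5·P8 via (48.845,22.1): [(86.8219, 35.5072) (68.5199, 42.4845) (72.0239, 22.3984) (98, 24.8525) (98, 28.0791)]  |A|=341.7161
10. canonical 5-gon: [(86.8219, 35.5072) (68.5199, 42.4845) (72.0239, 22.3984) (98, 24.8525) (98, 28.0791)]
11. shoelace: 341.7161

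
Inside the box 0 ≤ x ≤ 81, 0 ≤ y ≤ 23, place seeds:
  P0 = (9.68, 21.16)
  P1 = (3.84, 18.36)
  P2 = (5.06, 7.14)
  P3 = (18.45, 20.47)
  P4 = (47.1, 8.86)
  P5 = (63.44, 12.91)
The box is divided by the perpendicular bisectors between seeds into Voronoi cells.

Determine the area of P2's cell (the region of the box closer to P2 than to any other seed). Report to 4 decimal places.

Area of P2's cell: 244.8629

1. box [0,81]×[0,23]: [(0, 0) (81, 0) (81, 23) (0, 23)]
2. ⊥bis P2·P0 via (7.37,14.15): [(0, 16.5786) (0, 0) (50.31, 0)]  |A|=417.0358
3. ⊥bis P2·P1 via (4.45,12.75): [(9.84, 13.3361) (0, 12.2661) (0, 0) (50.31, 0)]  |A|=395.8184
4. ⊥bis P2·P3 via (11.755,13.805): [(13.3847, 12.168) (9.84, 13.3361) (0, 12.2661) (0, 0) (25.4981, 0)]  |A|=244.8629
5. ⊥bis P2·P4 via (26.08,8): [(13.3847, 12.168) (9.84, 13.3361) (0, 12.2661) (0, 0) (25.4981, 0)]  |A|=244.8629
6. ⊥bis P2·P5 via (34.25,10.025): [(13.3847, 12.168) (9.84, 13.3361) (0, 12.2661) (0, 0) (25.4981, 0)]  |A|=244.8629
7. canonical 5-gon: [(13.3847, 12.168) (9.84, 13.3361) (0, 12.2661) (0, 0) (25.4981, 0)]
8. shoelace: 244.8629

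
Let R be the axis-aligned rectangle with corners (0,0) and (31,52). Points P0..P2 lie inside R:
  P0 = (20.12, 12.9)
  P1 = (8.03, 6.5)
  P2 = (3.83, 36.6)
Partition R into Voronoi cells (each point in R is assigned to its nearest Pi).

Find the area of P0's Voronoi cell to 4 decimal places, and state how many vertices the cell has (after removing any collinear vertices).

Area of P0's cell: 569.6593 (4 vertices)

1. box [0,31]×[0,52]: [(0, 0) (31, 0) (31, 52) (0, 52)]
2. ⊥bis P0·P1 via (14.075,9.7): [(0, 36.2886) (19.2098, 0) (31, 0) (31, 52) (0, 52)]  |A|=1263.4517
3. ⊥bis P0·P2 via (11.975,24.75): [(7.6733, 21.7932) (19.2098, 0) (31, 0) (31, 37.8267)]  |A|=569.6593
4. canonical 4-gon: [(7.6733, 21.7932) (19.2098, 0) (31, 0) (31, 37.8267)]
5. shoelace: 569.6593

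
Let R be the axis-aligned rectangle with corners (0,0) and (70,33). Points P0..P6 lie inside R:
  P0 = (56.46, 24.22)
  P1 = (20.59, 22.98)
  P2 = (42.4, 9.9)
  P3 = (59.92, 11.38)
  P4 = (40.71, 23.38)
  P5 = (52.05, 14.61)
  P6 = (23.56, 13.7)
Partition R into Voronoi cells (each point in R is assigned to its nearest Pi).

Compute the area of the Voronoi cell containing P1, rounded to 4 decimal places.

1. box [0,70]×[0,33]: [(0, 0) (70, 0) (70, 33) (0, 33)]
2. ⊥bis P1·P0 via (38.525,23.6): [(0, 0) (39.3408, 0) (38.2, 33) (0, 33)]  |A|=1279.4246
3. ⊥bis P1·P2 via (31.495,16.44): [(0, 0) (21.6355, 0) (38.3759, 27.9134) (38.2, 33) (0, 33)]  |A|=1032.3168
4. ⊥bis P1·P3 via (40.255,17.18): [(0, 0) (21.6355, 0) (38.3759, 27.9134) (38.2, 33) (0, 33)]  |A|=1032.3168
5. ⊥bis P1·P4 via (30.65,23.18): [(0, 0) (21.6355, 0) (30.8068, 15.2925) (30.4548, 33) (0, 33)]  |A|=943.3819
6. ⊥bis P1·P5 via (36.32,18.795): [(0, 0) (21.6355, 0) (30.8068, 15.2925) (30.4548, 33) (0, 33)]  |A|=943.3819
7. ⊥bis P1·P6 via (22.075,18.34): [(0, 11.275) (30.6914, 21.0976) (30.4548, 33) (0, 33)]  |A|=514.6267
8. canonical 4-gon: [(0, 11.275) (30.6914, 21.0976) (30.4548, 33) (0, 33)]
9. shoelace: 514.6267

Area of P1's cell: 514.6267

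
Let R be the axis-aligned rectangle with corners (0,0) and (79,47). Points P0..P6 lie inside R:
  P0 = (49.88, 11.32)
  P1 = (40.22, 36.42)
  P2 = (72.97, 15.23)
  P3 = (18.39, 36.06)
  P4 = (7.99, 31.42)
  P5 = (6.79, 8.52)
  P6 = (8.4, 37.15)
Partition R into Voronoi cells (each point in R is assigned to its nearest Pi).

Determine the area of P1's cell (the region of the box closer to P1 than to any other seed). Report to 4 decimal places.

Area of P1's cell: 793.8346

1. box [0,79]×[0,47]: [(0, 0) (79, 0) (79, 47) (0, 47)]
2. ⊥bis P1·P0 via (45.05,23.87): [(0, 6.532) (79, 36.936) (79, 47) (0, 47)]  |A|=1996.0121
3. ⊥bis P1·P2 via (56.595,25.825): [(0, 6.532) (58.7388, 29.1383) (70.2957, 47) (0, 47)]  |A|=1816.3208
4. ⊥bis P1·P3 via (29.305,36.24): [(29.607, 17.9266) (58.7388, 29.1383) (70.2957, 47) (29.1276, 47)]  |A|=793.8346
5. ⊥bis P1·P4 via (24.105,33.92): [(29.607, 17.9266) (58.7388, 29.1383) (70.2957, 47) (29.1276, 47)]  |A|=793.8346
6. ⊥bis P1·P5 via (23.505,22.47): [(29.607, 17.9266) (58.7388, 29.1383) (70.2957, 47) (29.1276, 47)]  |A|=793.8346
7. ⊥bis P1·P6 via (24.31,36.785): [(29.607, 17.9266) (58.7388, 29.1383) (70.2957, 47) (29.1276, 47)]  |A|=793.8346
8. canonical 4-gon: [(29.607, 17.9266) (58.7388, 29.1383) (70.2957, 47) (29.1276, 47)]
9. shoelace: 793.8346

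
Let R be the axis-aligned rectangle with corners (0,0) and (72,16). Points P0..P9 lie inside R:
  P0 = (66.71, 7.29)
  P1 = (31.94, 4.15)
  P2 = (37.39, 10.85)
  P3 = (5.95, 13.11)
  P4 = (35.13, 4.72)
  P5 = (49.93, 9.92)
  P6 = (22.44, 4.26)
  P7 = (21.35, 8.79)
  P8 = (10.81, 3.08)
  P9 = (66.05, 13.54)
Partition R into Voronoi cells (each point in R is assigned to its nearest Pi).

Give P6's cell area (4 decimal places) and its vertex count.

Area of P6's cell: 68.3825 (4 vertices)

1. box [0,72]×[0,16]: [(0, 0) (72, 0) (72, 16) (0, 16)]
2. ⊥bis P6·P0 via (44.575,5.775): [(0, 0) (44.9703, 0) (43.8752, 16) (0, 16)]  |A|=710.7634
3. ⊥bis P6·P1 via (27.19,4.205): [(0, 0) (27.1413, 0) (27.3266, 16) (0, 16)]  |A|=435.7431
4. ⊥bis P6·P2 via (29.915,7.555): [(0, 0) (27.1413, 0) (27.2975, 13.4929) (26.1924, 16) (0, 16)]  |A|=434.3214
5. ⊥bis P6·P3 via (14.195,8.685): [(9.5339, 0) (27.1413, 0) (27.2975, 13.4929) (26.1924, 16) (18.1209, 16)]  |A|=213.0835
6. ⊥bis P6·P4 via (28.785,4.49): [(9.5339, 0) (27.1413, 0) (27.2975, 13.4929) (26.1924, 16) (18.1209, 16)]  |A|=213.0835
7. ⊥bis P6·P5 via (36.185,7.09): [(9.5339, 0) (27.1413, 0) (27.2975, 13.4929) (26.1924, 16) (18.1209, 16)]  |A|=213.0835
8. ⊥bis P6·P7 via (21.895,6.525): [(11.722, 4.0772) (9.5339, 0) (27.1413, 0) (27.2317, 7.8091)]  |A|=96.2843
9. ⊥bis P6·P8 via (16.625,3.67): [(16.4678, 5.2191) (16.9974, 0) (27.1413, 0) (27.2317, 7.8091)]  |A|=68.3825
10. ⊥bis P6·P9 via (44.245,8.9): [(16.4678, 5.2191) (16.9974, 0) (27.1413, 0) (27.2317, 7.8091)]  |A|=68.3825
11. canonical 4-gon: [(16.4678, 5.2191) (16.9974, 0) (27.1413, 0) (27.2317, 7.8091)]
12. shoelace: 68.3825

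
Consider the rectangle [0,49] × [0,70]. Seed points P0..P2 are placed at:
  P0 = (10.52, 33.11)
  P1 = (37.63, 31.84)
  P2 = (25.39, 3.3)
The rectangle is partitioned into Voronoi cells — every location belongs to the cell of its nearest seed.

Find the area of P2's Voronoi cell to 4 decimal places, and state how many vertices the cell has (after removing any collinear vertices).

Area of P2's cell: 751.2766 (5 vertices)

1. box [0,49]×[0,70]: [(0, 0) (49, 0) (49, 70) (0, 70)]
2. ⊥bis P2·P0 via (17.955,18.205): [(0, 9.2486) (0, 0) (49, 0) (49, 33.691)]  |A|=1052.021
3. ⊥bis P2·P1 via (31.51,17.57): [(23.5369, 20.9894) (0, 9.2486) (0, 0) (49, 0) (49, 10.069)]  |A|=751.2766
4. canonical 5-gon: [(23.5369, 20.9894) (0, 9.2486) (0, 0) (49, 0) (49, 10.069)]
5. shoelace: 751.2766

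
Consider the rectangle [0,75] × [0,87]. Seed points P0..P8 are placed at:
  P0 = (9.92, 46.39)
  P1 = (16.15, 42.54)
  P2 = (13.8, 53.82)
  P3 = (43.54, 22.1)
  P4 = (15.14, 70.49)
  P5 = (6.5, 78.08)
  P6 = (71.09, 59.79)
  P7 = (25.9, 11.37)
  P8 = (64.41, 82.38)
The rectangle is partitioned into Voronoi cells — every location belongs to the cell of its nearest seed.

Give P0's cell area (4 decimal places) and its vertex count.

Area of P0's cell: 253.2592 (3 vertices)

1. box [0,75]×[0,87]: [(0, 0) (75, 0) (75, 87) (0, 87)]
2. ⊥bis P0·P1 via (13.035,44.465): [(0, 23.372) (39.3207, 87) (0, 87)]  |A|=1250.9479
3. ⊥bis P0·P2 via (11.86,50.105): [(0, 56.2984) (0, 23.372) (15.3834, 48.2651)]  |A|=253.2592
4. ⊥bis P0·P3 via (26.73,34.245): [(0, 56.2984) (0, 23.372) (15.3834, 48.2651)]  |A|=253.2592
5. ⊥bis P0·P4 via (12.53,58.44): [(0, 56.2984) (0, 23.372) (15.3834, 48.2651)]  |A|=253.2592
6. ⊥bis P0·P5 via (8.21,62.235): [(0, 56.2984) (0, 23.372) (15.3834, 48.2651)]  |A|=253.2592
7. ⊥bis P0·P6 via (40.505,53.09): [(0, 56.2984) (0, 23.372) (15.3834, 48.2651)]  |A|=253.2592
8. ⊥bis P0·P7 via (17.91,28.88): [(0, 56.2984) (0, 23.372) (15.3834, 48.2651)]  |A|=253.2592
9. ⊥bis P0·P8 via (37.165,64.385): [(0, 56.2984) (0, 23.372) (15.3834, 48.2651)]  |A|=253.2592
10. canonical 3-gon: [(0, 56.2984) (0, 23.372) (15.3834, 48.2651)]
11. shoelace: 253.2592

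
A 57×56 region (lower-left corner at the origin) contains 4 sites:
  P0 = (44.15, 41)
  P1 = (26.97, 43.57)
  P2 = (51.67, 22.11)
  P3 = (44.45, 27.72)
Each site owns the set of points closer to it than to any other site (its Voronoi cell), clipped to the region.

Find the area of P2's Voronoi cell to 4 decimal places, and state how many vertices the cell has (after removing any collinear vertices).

1. box [0,57]×[0,56]: [(0, 0) (57, 0) (57, 56) (0, 56)]
2. ⊥bis P2·P0 via (47.91,31.555): [(0, 12.4823) (0, 0) (57, 0) (57, 35.1737)]  |A|=1358.1955
3. ⊥bis P2·P1 via (39.32,32.84): [(33.0712, 25.6478) (10.7878, 0) (57, 0) (57, 35.1737)]  |A|=1013.4522
4. ⊥bis P2·P3 via (48.06,24.915): [(55.5971, 34.6152) (28.7008, 0) (57, 0) (57, 35.1737)]  |A|=514.4625
5. canonical 4-gon: [(55.5971, 34.6152) (28.7008, 0) (57, 0) (57, 35.1737)]
6. shoelace: 514.4625

Area of P2's cell: 514.4625 (4 vertices)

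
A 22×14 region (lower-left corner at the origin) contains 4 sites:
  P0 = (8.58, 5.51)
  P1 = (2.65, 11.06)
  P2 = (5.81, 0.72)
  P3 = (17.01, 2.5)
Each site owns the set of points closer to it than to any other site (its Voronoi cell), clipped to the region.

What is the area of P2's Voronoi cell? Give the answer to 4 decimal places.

Area of P2's cell: 41.4451

1. box [0,22]×[0,14]: [(0, 0) (22, 0) (22, 14) (0, 14)]
2. ⊥bis P2·P0 via (7.195,3.115): [(0, 7.2758) (0, 0) (12.5816, 0)]  |A|=45.7705
3. ⊥bis P2·P1 via (4.23,5.89): [(3.0303, 5.5234) (0, 4.5973) (0, 0) (12.5816, 0)]  |A|=41.7121
4. ⊥bis P2·P3 via (11.41,1.61): [(11.5732, 0.5831) (3.0303, 5.5234) (0, 4.5973) (0, 0) (11.6659, 0)]  |A|=41.4451
5. canonical 5-gon: [(11.5732, 0.5831) (3.0303, 5.5234) (0, 4.5973) (0, 0) (11.6659, 0)]
6. shoelace: 41.4451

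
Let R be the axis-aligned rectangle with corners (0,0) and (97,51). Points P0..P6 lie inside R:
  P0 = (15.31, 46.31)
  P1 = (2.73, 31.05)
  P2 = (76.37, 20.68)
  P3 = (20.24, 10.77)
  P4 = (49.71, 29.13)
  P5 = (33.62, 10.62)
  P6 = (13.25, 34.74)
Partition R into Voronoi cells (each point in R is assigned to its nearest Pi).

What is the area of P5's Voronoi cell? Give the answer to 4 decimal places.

Area of P5's cell: 580.6001

1. box [0,97]×[0,51]: [(0, 0) (97, 0) (97, 51) (0, 51)]
2. ⊥bis P5·P0 via (24.465,28.465): [(0, 15.9137) (0, 0) (97, 0) (97, 51) (68.3904, 51)]  |A|=3747.2186
3. ⊥bis P5·P1 via (18.175,20.835): [(22.5826, 27.4993) (4.3952, 0) (97, 0) (97, 51) (68.3904, 51)]  |A|=3507.0995
4. ⊥bis P5·P2 via (54.995,15.65): [(49.0155, 41.0601) (22.5826, 27.4993) (4.3952, 0) (58.6778, 0)]  |A|=1354.5484
5. ⊥bis P5·P3 via (26.93,10.695): [(49.0155, 41.0601) (27.1446, 29.8397) (26.8101, 0) (58.6778, 0)]  |A|=978.678
6. ⊥bis P5·P4 via (41.665,19.875): [(57.173, 6.3945) (29.067, 30.826) (27.1446, 29.8397) (26.8101, 0) (58.6778, 0)]  |A|=591.1724
7. ⊥bis P5·P6 via (23.435,22.68): [(57.173, 6.3945) (31.0448, 29.1067) (27.0991, 25.7744) (26.8101, 0) (58.6778, 0)]  |A|=580.6001
8. canonical 5-gon: [(57.173, 6.3945) (31.0448, 29.1067) (27.0991, 25.7744) (26.8101, 0) (58.6778, 0)]
9. shoelace: 580.6001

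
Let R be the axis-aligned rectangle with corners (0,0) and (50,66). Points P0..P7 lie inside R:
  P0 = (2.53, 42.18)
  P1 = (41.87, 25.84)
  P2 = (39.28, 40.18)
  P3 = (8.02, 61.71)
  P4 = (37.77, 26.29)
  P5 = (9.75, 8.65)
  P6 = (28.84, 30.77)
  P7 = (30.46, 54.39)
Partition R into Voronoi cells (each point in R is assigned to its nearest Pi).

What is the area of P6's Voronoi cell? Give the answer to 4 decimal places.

Area of P6's cell: 422.9925

1. box [0,50]×[0,66]: [(0, 0) (50, 0) (50, 66) (0, 66)]
2. ⊥bis P6·P0 via (15.685,36.475): [(0, 0.3074) (0, 0) (50, 0) (50, 66) (28.4893, 66)]  |A|=2364.233
3. ⊥bis P6·P1 via (35.355,28.305): [(0, 0.3074) (0, 0) (24.6456, 0) (49.6172, 66) (28.4893, 66)]  |A|=1514.9046
4. ⊥bis P6·P2 via (34.06,35.475): [(21.3613, 49.5637) (0, 0.3074) (0, 0) (24.6456, 0) (36.8829, 32.3431)]  |A|=970.422
5. ⊥bis P6·P3 via (18.43,46.24): [(22.1194, 48.7226) (20.5338, 47.6557) (0, 0.3074) (0, 0) (24.6456, 0) (36.8829, 32.3431)]  |A|=969.3508
6. ⊥bis P6·P4 via (33.305,28.53): [(35.8133, 33.5298) (22.1194, 48.7226) (20.5338, 47.6557) (0, 0.3074) (0, 0) (18.9921, 0)]  |A|=850.013
7. ⊥bis P6·P5 via (19.295,19.71): [(25.9841, 13.9372) (35.8133, 33.5298) (22.1194, 48.7226) (20.5338, 47.6557) (11.3777, 26.5428)]  |A|=450.357
8. ⊥bis P6·P7 via (29.65,42.58): [(25.9841, 13.9372) (35.8133, 33.5298) (27.5246, 42.7258) (18.6595, 43.3338) (11.3777, 26.5428)]  |A|=422.9925
9. canonical 5-gon: [(25.9841, 13.9372) (35.8133, 33.5298) (27.5246, 42.7258) (18.6595, 43.3338) (11.3777, 26.5428)]
10. shoelace: 422.9925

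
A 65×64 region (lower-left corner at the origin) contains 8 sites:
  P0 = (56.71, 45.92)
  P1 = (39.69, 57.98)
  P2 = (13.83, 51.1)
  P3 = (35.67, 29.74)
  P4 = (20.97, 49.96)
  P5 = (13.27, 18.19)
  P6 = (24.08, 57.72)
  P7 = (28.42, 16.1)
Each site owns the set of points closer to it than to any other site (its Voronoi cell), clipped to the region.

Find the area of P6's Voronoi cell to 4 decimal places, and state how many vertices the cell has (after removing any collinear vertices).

1. box [0,65]×[0,64]: [(0, 0) (65, 0) (65, 64) (0, 64)]
2. ⊥bis P6·P0 via (40.395,51.82): [(0, 0) (21.6553, 0) (44.7997, 64) (0, 64)]  |A|=2126.5591
3. ⊥bis P6·P1 via (31.885,57.85): [(0, 0) (21.6553, 0) (32.3557, 29.5893) (31.7826, 64) (0, 64)]  |A|=1902.5956
4. ⊥bis P6·P2 via (18.955,54.41): [(32.2861, 33.769) (31.7826, 64) (12.7613, 64)]  |A|=287.5169
5. ⊥bis P6·P3 via (29.875,43.73): [(26.7017, 42.4155) (32.1048, 44.6536) (31.7826, 64) (12.7613, 64)]  |A|=257.9084
6. ⊥bis P6·P4 via (22.525,53.84): [(18.2049, 55.5714) (32.0151, 50.0366) (31.7826, 64) (12.7613, 64)]  |A|=175.9369
7. ⊥bis P6·P5 via (18.675,37.955): [(18.2049, 55.5714) (32.0151, 50.0366) (31.7826, 64) (12.7613, 64)]  |A|=175.9369
8. ⊥bis P6·P7 via (26.25,36.91): [(18.2049, 55.5714) (32.0151, 50.0366) (31.7826, 64) (12.7613, 64)]  |A|=175.9369
9. canonical 4-gon: [(18.2049, 55.5714) (32.0151, 50.0366) (31.7826, 64) (12.7613, 64)]
10. shoelace: 175.9369

Area of P6's cell: 175.9369 (4 vertices)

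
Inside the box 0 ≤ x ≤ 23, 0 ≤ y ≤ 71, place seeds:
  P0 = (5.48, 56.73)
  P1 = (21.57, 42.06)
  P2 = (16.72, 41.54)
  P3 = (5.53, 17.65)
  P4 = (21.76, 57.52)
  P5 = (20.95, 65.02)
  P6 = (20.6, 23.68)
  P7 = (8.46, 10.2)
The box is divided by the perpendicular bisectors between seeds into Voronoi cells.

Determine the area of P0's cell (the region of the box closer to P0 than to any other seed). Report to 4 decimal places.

1. box [0,23]×[0,71]: [(0, 0) (23, 0) (23, 71) (0, 71)]
2. ⊥bis P0·P1 via (13.525,49.395): [(0, 34.5608) (23, 59.7871) (23, 71) (0, 71)]  |A|=547.9983
3. ⊥bis P0·P2 via (11.1,49.135): [(0, 40.9214) (17.825, 54.1113) (23, 59.7871) (23, 71) (0, 71)]  |A|=491.3093
4. ⊥bis P0·P3 via (5.505,37.19): [(0, 40.9214) (17.825, 54.1113) (23, 59.7871) (23, 71) (0, 71)]  |A|=491.3093
5. ⊥bis P0·P4 via (13.62,57.125): [(0, 40.9214) (13.9069, 51.212) (12.9467, 71) (0, 71)]  |A|=337.2448
6. ⊥bis P0·P5 via (13.215,60.875): [(0, 40.9214) (13.9069, 51.212) (13.4602, 60.4174) (7.7893, 71) (0, 71)]  |A|=309.9551
7. ⊥bis P0·P6 via (13.04,40.205): [(0, 40.9214) (13.9069, 51.212) (13.4602, 60.4174) (7.7893, 71) (0, 71)]  |A|=309.9551
8. ⊥bis P0·P7 via (6.97,33.465): [(0, 40.9214) (13.9069, 51.212) (13.4602, 60.4174) (7.7893, 71) (0, 71)]  |A|=309.9551
9. canonical 5-gon: [(0, 40.9214) (13.9069, 51.212) (13.4602, 60.4174) (7.7893, 71) (0, 71)]
10. shoelace: 309.9551

Area of P0's cell: 309.9551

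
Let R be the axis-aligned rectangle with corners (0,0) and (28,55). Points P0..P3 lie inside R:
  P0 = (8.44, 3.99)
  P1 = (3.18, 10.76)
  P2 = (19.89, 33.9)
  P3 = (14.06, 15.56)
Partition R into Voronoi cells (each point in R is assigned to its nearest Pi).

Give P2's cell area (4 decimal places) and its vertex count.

1. box [0,28]×[0,55]: [(0, 0) (28, 0) (28, 55) (0, 55)]
2. ⊥bis P2·P0 via (14.165,18.945): [(0, 24.3676) (28, 13.6488) (28, 55) (0, 55)]  |A|=1007.7714
3. ⊥bis P2·P1 via (11.535,22.33): [(0, 30.6597) (18.5439, 17.2687) (28, 13.6488) (28, 55) (0, 55)]  |A|=949.4309
4. ⊥bis P2·P3 via (16.975,24.73): [(0, 30.6597) (1.3201, 29.7064) (28, 21.2253) (28, 55) (0, 55)]  |A|=820.728
5. canonical 5-gon: [(0, 30.6597) (1.3201, 29.7064) (28, 21.2253) (28, 55) (0, 55)]
6. shoelace: 820.728

Area of P2's cell: 820.7280 (5 vertices)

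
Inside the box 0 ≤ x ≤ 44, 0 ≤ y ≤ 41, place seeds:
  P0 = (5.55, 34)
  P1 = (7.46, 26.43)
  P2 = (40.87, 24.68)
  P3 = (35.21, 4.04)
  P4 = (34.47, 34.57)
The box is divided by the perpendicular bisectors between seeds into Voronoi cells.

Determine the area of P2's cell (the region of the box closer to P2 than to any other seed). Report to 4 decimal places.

1. box [0,44]×[0,41]: [(0, 0) (44, 0) (44, 41) (0, 41)]
2. ⊥bis P2·P0 via (23.21,29.34): [(15.468, 0) (44, 0) (44, 41) (26.2868, 41)]  |A|=948.0282
3. ⊥bis P2·P1 via (24.165,25.555): [(24.6489, 34.7929) (22.8264, 0) (44, 0) (44, 41) (26.2868, 41)]  |A|=820.0167
4. ⊥bis P2·P3 via (38.04,14.36): [(24.6489, 34.7929) (23.7834, 18.2695) (44, 12.7256) (44, 41) (26.2868, 41)]  |A|=497.9669
5. ⊥bis P2·P4 via (37.67,29.625): [(23.9118, 20.7218) (23.7834, 18.2695) (44, 12.7256) (44, 33.7213)]  |A|=236.0268
6. canonical 4-gon: [(23.9118, 20.7218) (23.7834, 18.2695) (44, 12.7256) (44, 33.7213)]
7. shoelace: 236.0268

Area of P2's cell: 236.0268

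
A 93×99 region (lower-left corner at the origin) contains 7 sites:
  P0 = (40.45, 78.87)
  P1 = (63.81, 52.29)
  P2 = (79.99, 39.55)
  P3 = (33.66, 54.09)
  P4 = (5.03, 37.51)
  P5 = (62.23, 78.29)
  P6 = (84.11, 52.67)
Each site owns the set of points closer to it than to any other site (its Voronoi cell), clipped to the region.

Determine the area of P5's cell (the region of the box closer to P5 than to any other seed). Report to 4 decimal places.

Area of P5's cell: 1230.6400

1. box [0,93]×[0,99]: [(0, 0) (93, 0) (93, 99) (0, 99)]
2. ⊥bis P5·P0 via (51.34,78.58): [(49.2474, 0) (93, 0) (93, 99) (51.8838, 99)]  |A|=4201.0055
3. ⊥bis P5·P1 via (63.02,65.29): [(50.9666, 64.5575) (93, 67.1119) (93, 99) (51.8838, 99)]  |A|=1378.2559
4. ⊥bis P5·P2 via (71.11,58.92): [(50.9666, 64.5575) (88.3645, 66.8302) (93, 68.9553) (93, 99) (51.8838, 99)]  |A|=1373.9833
5. ⊥bis P5·P3 via (47.945,66.19): [(50.9666, 64.5575) (88.3645, 66.8302) (93, 68.9553) (93, 99) (51.8838, 99)]  |A|=1373.9833
6. ⊥bis P5·P4 via (33.63,57.9): [(50.9666, 64.5575) (88.3645, 66.8302) (93, 68.9553) (93, 99) (51.8838, 99)]  |A|=1373.9833
7. ⊥bis P5·P6 via (73.17,65.48): [(50.9666, 64.5575) (73.708, 65.9395) (93, 82.4152) (93, 99) (51.8838, 99)]  |A|=1230.64
8. canonical 5-gon: [(50.9666, 64.5575) (73.708, 65.9395) (93, 82.4152) (93, 99) (51.8838, 99)]
9. shoelace: 1230.64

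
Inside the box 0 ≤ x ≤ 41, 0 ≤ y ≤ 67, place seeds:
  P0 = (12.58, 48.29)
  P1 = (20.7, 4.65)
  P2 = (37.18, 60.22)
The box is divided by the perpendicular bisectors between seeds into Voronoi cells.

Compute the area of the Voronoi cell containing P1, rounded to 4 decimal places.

1. box [0,41]×[0,67]: [(0, 0) (41, 0) (41, 67) (0, 67)]
2. ⊥bis P1·P0 via (16.64,26.47): [(0, 23.3738) (0, 0) (41, 0) (41, 31.0026)]  |A|=1114.7171
3. ⊥bis P1·P2 via (28.94,32.435): [(36.5573, 30.176) (0, 23.3738) (0, 0) (41, 0) (41, 28.8585)]  |A|=1109.9542
4. canonical 5-gon: [(36.5573, 30.176) (0, 23.3738) (0, 0) (41, 0) (41, 28.8585)]
5. shoelace: 1109.9542

Area of P1's cell: 1109.9542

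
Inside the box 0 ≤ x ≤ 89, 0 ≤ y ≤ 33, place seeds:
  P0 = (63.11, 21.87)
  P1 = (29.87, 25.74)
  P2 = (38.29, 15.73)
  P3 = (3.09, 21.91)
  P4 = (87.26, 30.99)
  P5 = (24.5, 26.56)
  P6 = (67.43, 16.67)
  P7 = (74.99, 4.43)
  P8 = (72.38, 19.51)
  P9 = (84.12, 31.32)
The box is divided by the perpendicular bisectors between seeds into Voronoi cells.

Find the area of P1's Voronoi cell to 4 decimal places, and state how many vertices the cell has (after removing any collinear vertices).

1. box [0,89]×[0,33]: [(0, 0) (89, 0) (89, 33) (0, 33)]
2. ⊥bis P1·P0 via (46.49,23.805): [(0, 0) (43.7185, 0) (47.5605, 33) (0, 33)]  |A|=1506.1038
3. ⊥bis P1·P2 via (34.08,20.735): [(0, 0) (9.4295, 0) (47.4411, 31.9738) (47.5605, 33) (0, 33)]  |A|=957.9295
4. ⊥bis P1·P3 via (16.48,23.825): [(18.7644, 7.8521) (47.4411, 31.9738) (47.5605, 33) (15.1678, 33)]  |A|=420.5771
5. ⊥bis P1·P4 via (58.565,28.365): [(18.7644, 7.8521) (47.4411, 31.9738) (47.5605, 33) (15.1678, 33)]  |A|=420.5771
6. ⊥bis P1·P5 via (27.185,26.15): [(25.2201, 13.2824) (47.4411, 31.9738) (47.5605, 33) (28.231, 33)]  |A|=200.851
7. ⊥bis P1·P6 via (48.65,21.205): [(25.2201, 13.2824) (47.4411, 31.9738) (47.5605, 33) (28.231, 33)]  |A|=200.851
8. ⊥bis P1·P7 via (52.43,15.085): [(25.2201, 13.2824) (47.4411, 31.9738) (47.5605, 33) (28.231, 33)]  |A|=200.851
9. ⊥bis P1·P8 via (51.125,22.625): [(25.2201, 13.2824) (47.4411, 31.9738) (47.5605, 33) (28.231, 33)]  |A|=200.851
10. ⊥bis P1·P9 via (56.995,28.53): [(25.2201, 13.2824) (47.4411, 31.9738) (47.5605, 33) (28.231, 33)]  |A|=200.851
11. canonical 4-gon: [(25.2201, 13.2824) (47.4411, 31.9738) (47.5605, 33) (28.231, 33)]
12. shoelace: 200.851

Area of P1's cell: 200.8510 (4 vertices)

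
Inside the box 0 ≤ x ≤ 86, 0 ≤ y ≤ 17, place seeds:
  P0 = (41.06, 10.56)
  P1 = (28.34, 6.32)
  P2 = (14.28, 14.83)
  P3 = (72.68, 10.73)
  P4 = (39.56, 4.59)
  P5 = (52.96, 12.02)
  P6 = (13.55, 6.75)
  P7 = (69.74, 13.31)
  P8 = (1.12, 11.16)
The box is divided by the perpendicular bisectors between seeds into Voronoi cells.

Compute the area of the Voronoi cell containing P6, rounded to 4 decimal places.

1. box [0,86]×[0,17]: [(0, 0) (86, 0) (86, 17) (0, 17)]
2. ⊥bis P6·P0 via (27.305,8.655): [(0, 0) (28.5037, 0) (26.1493, 17) (0, 17)]  |A|=464.5499
3. ⊥bis P6·P1 via (20.945,6.535): [(0, 0) (20.755, 0) (21.2493, 17) (0, 17)]  |A|=357.0362
4. ⊥bis P6·P2 via (13.915,10.79): [(0, 12.0472) (0, 0) (20.755, 0) (21.05, 10.1454)]  |A|=232.08
5. ⊥bis P6·P3 via (43.115,8.74): [(0, 12.0472) (0, 0) (20.755, 0) (21.05, 10.1454)]  |A|=232.08
6. ⊥bis P6·P4 via (26.555,5.67): [(0, 12.0472) (0, 0) (20.755, 0) (21.05, 10.1454)]  |A|=232.08
7. ⊥bis P6·P5 via (33.255,9.385): [(0, 12.0472) (0, 0) (20.755, 0) (21.05, 10.1454)]  |A|=232.08
8. ⊥bis P6·P7 via (41.645,10.03): [(0, 12.0472) (0, 0) (20.755, 0) (21.05, 10.1454)]  |A|=232.08
9. ⊥bis P6·P8 via (7.335,8.955): [(8.1702, 11.309) (4.1579, 0) (20.755, 0) (21.05, 10.1454)]  |A|=159.3554
10. canonical 4-gon: [(8.1702, 11.309) (4.1579, 0) (20.755, 0) (21.05, 10.1454)]
11. shoelace: 159.3554

Area of P6's cell: 159.3554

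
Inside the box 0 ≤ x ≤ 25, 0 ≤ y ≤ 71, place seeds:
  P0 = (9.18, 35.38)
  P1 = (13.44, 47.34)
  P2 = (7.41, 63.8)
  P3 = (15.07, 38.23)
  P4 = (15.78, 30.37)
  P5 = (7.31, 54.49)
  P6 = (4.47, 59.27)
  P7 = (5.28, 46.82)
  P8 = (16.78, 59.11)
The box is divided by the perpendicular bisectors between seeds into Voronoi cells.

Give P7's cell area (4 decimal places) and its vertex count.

1. box [0,25]×[0,71]: [(0, 0) (25, 0) (25, 71) (0, 71)]
2. ⊥bis P7·P0 via (7.23,41.1): [(0, 38.6352) (25, 47.158) (25, 71) (0, 71)]  |A|=702.5852
3. ⊥bis P7·P1 via (9.36,47.08): [(0, 38.6352) (9.6877, 41.9378) (7.8357, 71) (0, 71)]  |A|=270.6308
4. ⊥bis P7·P2 via (6.345,55.31): [(0, 56.1059) (0, 38.6352) (9.6877, 41.9378) (8.8556, 54.9951)]  |A|=141.978
5. ⊥bis P7·P3 via (10.175,42.525): [(0, 56.1059) (0, 38.6352) (9.6479, 41.9243) (9.6858, 41.9675) (8.8556, 54.9951)]  |A|=141.9774
6. ⊥bis P7·P4 via (10.53,38.595): [(0, 56.1059) (0, 38.6352) (9.6479, 41.9243) (9.6858, 41.9675) (8.8556, 54.9951)]  |A|=141.9774
7. ⊥bis P7·P5 via (6.295,50.655): [(0, 52.3211) (0, 38.6352) (9.6479, 41.9243) (9.6858, 41.9675) (9.1809, 49.8912)]  |A|=102.1851
8. ⊥bis P7·P6 via (4.875,53.045): [(0, 52.3211) (0, 38.6352) (9.6479, 41.9243) (9.6858, 41.9675) (9.1809, 49.8912)]  |A|=102.1851
9. ⊥bis P7·P8 via (11.03,52.965): [(0, 52.3211) (0, 38.6352) (9.6479, 41.9243) (9.6858, 41.9675) (9.1809, 49.8912)]  |A|=102.1851
10. canonical 5-gon: [(0, 52.3211) (0, 38.6352) (9.6479, 41.9243) (9.6858, 41.9675) (9.1809, 49.8912)]
11. shoelace: 102.1851

Area of P7's cell: 102.1851 (5 vertices)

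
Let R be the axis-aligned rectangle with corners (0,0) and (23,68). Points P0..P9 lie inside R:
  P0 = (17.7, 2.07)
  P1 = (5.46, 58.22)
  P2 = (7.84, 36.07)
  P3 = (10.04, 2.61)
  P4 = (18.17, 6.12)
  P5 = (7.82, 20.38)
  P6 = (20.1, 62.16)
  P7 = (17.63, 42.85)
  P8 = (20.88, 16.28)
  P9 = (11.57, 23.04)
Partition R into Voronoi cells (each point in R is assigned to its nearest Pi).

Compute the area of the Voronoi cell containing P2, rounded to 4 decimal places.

Area of P2's cell: 233.2847

1. box [0,23]×[0,68]: [(0, 0) (23, 0) (23, 68) (0, 68)]
2. ⊥bis P2·P0 via (12.77,19.07): [(0, 15.3667) (23, 22.0367) (23, 68) (0, 68)]  |A|=1133.8609
3. ⊥bis P2·P1 via (6.65,47.145): [(0, 46.4305) (0, 15.3667) (23, 22.0367) (23, 48.9018)]  |A|=666.1819
4. ⊥bis P2·P3 via (8.94,19.34): [(0, 46.4305) (0, 18.7522) (15.097, 19.7448) (23, 22.0367) (23, 48.9018)]  |A|=640.6265
5. ⊥bis P2·P4 via (13.005,21.095): [(0, 46.4305) (0, 18.7522) (7.6757, 19.2569) (23, 24.5424) (23, 48.9018)]  |A|=614.8515
6. ⊥bis P2·P5 via (7.83,28.225): [(0, 46.4305) (0, 28.235) (23, 28.2057) (23, 48.9018)]  |A|=447.2536
7. ⊥bis P2·P6 via (13.97,49.115): [(16.0198, 48.1518) (0, 46.4305) (0, 28.235) (23, 28.2057) (23, 44.8717)]  |A|=433.1881
8. ⊥bis P2·P7 via (12.735,39.46): [(7.36, 47.2213) (0, 46.4305) (0, 28.235) (20.5269, 28.2088)]  |A|=261.9207
9. ⊥bis P2·P8 via (14.36,26.175): [(19.5617, 29.6025) (7.36, 47.2213) (0, 46.4305) (0, 28.235) (17.4525, 28.2127)]  |A|=259.7802
10. ⊥bis P2·P9 via (9.705,29.555): [(17.9584, 31.9176) (7.36, 47.2213) (0, 46.4305) (0, 28.235) (5.0712, 28.2285)]  |A|=233.2847
11. canonical 5-gon: [(17.9584, 31.9176) (7.36, 47.2213) (0, 46.4305) (0, 28.235) (5.0712, 28.2285)]
12. shoelace: 233.2847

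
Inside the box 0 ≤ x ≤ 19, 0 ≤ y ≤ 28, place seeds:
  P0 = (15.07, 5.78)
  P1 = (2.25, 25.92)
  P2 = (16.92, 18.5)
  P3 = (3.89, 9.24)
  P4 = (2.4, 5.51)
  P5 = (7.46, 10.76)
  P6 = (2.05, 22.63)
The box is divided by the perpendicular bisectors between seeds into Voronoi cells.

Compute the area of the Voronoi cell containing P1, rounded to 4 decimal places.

1. box [0,19]×[0,28]: [(0, 0) (19, 0) (19, 28) (0, 28)]
2. ⊥bis P1·P0 via (8.66,15.85): [(0, 10.3375) (19, 22.4319) (19, 28) (0, 28)]  |A|=220.6908
3. ⊥bis P1·P2 via (9.585,22.21): [(0, 10.3375) (5.2799, 13.6984) (12.5135, 28) (0, 28)]  |A|=136.1098
4. ⊥bis P1·P3 via (3.07,17.58): [(0, 17.2782) (7.4616, 18.0118) (12.5135, 28) (0, 28)]  |A|=102.4949
5. ⊥bis P1·P4 via (2.325,15.715): [(0, 17.2782) (7.4616, 18.0118) (12.5135, 28) (0, 28)]  |A|=102.4949
6. ⊥bis P1·P5 via (4.855,18.34): [(0, 17.2782) (2.4727, 17.5213) (8.2109, 19.4933) (12.5135, 28) (0, 28)]  |A|=98.9831
7. ⊥bis P1·P6 via (2.15,24.275): [(0, 24.4057) (10.3765, 23.7749) (12.5135, 28) (0, 28)]  |A|=45.0836
8. canonical 4-gon: [(0, 24.4057) (10.3765, 23.7749) (12.5135, 28) (0, 28)]
9. shoelace: 45.0836

Area of P1's cell: 45.0836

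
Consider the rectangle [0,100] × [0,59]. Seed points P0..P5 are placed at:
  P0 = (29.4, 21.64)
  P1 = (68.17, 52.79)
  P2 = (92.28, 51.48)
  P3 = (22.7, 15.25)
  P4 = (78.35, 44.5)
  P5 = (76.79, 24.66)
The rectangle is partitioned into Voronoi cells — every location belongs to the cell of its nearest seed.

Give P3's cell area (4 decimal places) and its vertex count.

Area of P3's cell: 998.4924 (3 vertices)

1. box [0,100]×[0,59]: [(0, 0) (100, 0) (100, 59) (0, 59)]
2. ⊥bis P3·P0 via (26.05,18.445): [(0, 45.7588) (0, 0) (43.6416, 0)]  |A|=998.4924
3. ⊥bis P3·P1 via (45.435,34.02): [(0, 45.7588) (0, 0) (43.6416, 0)]  |A|=998.4924
4. ⊥bis P3·P2 via (57.49,33.365): [(0, 45.7588) (0, 0) (43.6416, 0)]  |A|=998.4924
5. ⊥bis P3·P4 via (50.525,29.875): [(0, 45.7588) (0, 0) (43.6416, 0)]  |A|=998.4924
6. ⊥bis P3·P5 via (49.745,19.955): [(0, 45.7588) (0, 0) (43.6416, 0)]  |A|=998.4924
7. canonical 3-gon: [(0, 45.7588) (0, 0) (43.6416, 0)]
8. shoelace: 998.4924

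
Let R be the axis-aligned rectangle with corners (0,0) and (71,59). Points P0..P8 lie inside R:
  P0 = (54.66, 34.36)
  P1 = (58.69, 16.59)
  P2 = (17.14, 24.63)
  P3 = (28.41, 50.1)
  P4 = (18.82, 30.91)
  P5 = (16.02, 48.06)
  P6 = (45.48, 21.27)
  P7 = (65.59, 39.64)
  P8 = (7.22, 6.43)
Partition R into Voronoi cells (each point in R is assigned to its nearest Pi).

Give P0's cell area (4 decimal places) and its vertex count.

Area of P0's cell: 414.2980 (4 vertices)

1. box [0,71]×[0,59]: [(0, 0) (71, 0) (71, 59) (0, 59)]
2. ⊥bis P0·P1 via (56.675,25.475): [(0, 12.6219) (71, 28.7237) (71, 59) (0, 59)]  |A|=2721.2318
3. ⊥bis P0·P2 via (35.9,29.495): [(38.0386, 21.2485) (71, 28.7237) (71, 59) (28.2485, 59)]  |A|=1305.9413
4. ⊥bis P0·P3 via (41.535,42.23): [(35.2958, 31.8248) (38.0386, 21.2485) (71, 28.7237) (71, 59) (51.5906, 59)]  |A|=988.7779
5. ⊥bis P0·P4 via (36.74,32.635): [(36.6074, 34.0122) (37.7166, 22.4902) (38.0386, 21.2485) (71, 28.7237) (71, 59) (51.5906, 59)]  |A|=980.0087
6. ⊥bis P0·P5 via (35.34,41.21): [(36.6074, 34.0122) (37.7166, 22.4902) (38.0386, 21.2485) (71, 28.7237) (71, 59) (51.5906, 59)]  |A|=980.0087
7. ⊥bis P0·P6 via (50.07,27.815): [(37.9768, 36.2959) (54.2053, 24.9149) (71, 28.7237) (71, 59) (51.5906, 59)]  |A|=846.7216
8. ⊥bis P0·P7 via (60.125,37): [(50.4313, 57.0666) (37.9768, 36.2959) (54.2053, 24.9149) (64.8021, 27.3181)]  |A|=414.298
9. ⊥bis P0·P8 via (30.94,20.395): [(50.4313, 57.0666) (37.9768, 36.2959) (54.2053, 24.9149) (64.8021, 27.3181)]  |A|=414.298
10. canonical 4-gon: [(50.4313, 57.0666) (37.9768, 36.2959) (54.2053, 24.9149) (64.8021, 27.3181)]
11. shoelace: 414.298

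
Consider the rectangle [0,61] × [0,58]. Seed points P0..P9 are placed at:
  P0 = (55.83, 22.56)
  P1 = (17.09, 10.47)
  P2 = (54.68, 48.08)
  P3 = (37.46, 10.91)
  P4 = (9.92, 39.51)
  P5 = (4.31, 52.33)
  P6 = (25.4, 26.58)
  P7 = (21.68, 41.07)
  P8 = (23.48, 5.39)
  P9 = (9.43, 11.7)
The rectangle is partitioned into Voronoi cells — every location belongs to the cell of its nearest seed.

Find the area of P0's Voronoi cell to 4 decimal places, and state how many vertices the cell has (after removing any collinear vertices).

Area of P0's cell: 490.9158 (5 vertices)

1. box [0,61]×[0,58]: [(0, 0) (61, 0) (61, 58) (0, 58)]
2. ⊥bis P0·P1 via (36.46,16.515): [(41.614, 0) (61, 0) (61, 58) (23.5133, 58)]  |A|=1649.3069
3. ⊥bis P0·P2 via (55.255,35.32): [(30.9334, 34.224) (41.614, 0) (61, 0) (61, 35.5789)]  |A|=866.6017
4. ⊥bis P0·P3 via (46.645,16.735): [(35.4253, 34.4264) (57.2581, 0) (61, 0) (61, 35.5789)]  |A|=519.3689
5. ⊥bis P0·P4 via (32.875,31.035): [(35.4253, 34.4264) (57.2581, 0) (61, 0) (61, 35.5789)]  |A|=519.3689
6. ⊥bis P0·P5 via (30.07,37.445): [(35.4253, 34.4264) (57.2581, 0) (61, 0) (61, 35.5789)]  |A|=519.3689
7. ⊥bis P0·P6 via (40.615,24.57): [(41.956, 34.7207) (40.7979, 25.9548) (57.2581, 0) (61, 0) (61, 35.5789)]  |A|=490.9158
8. ⊥bis P0·P7 via (38.755,31.815): [(41.956, 34.7207) (40.7979, 25.9548) (57.2581, 0) (61, 0) (61, 35.5789)]  |A|=490.9158
9. ⊥bis P0·P8 via (39.655,13.975): [(41.956, 34.7207) (40.7979, 25.9548) (57.2581, 0) (61, 0) (61, 35.5789)]  |A|=490.9158
10. ⊥bis P0·P9 via (32.63,17.13): [(41.956, 34.7207) (40.7979, 25.9548) (57.2581, 0) (61, 0) (61, 35.5789)]  |A|=490.9158
11. canonical 5-gon: [(41.956, 34.7207) (40.7979, 25.9548) (57.2581, 0) (61, 0) (61, 35.5789)]
12. shoelace: 490.9158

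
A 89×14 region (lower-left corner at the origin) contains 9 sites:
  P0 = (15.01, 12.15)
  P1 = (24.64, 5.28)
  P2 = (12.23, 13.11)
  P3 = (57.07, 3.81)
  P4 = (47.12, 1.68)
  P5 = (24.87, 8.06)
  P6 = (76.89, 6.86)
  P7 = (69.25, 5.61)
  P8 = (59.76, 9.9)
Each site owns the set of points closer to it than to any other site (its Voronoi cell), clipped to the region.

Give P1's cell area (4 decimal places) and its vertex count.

1. box [0,89]×[0,14]: [(0, 0) (89, 0) (89, 14) (0, 14)]
2. ⊥bis P1·P0 via (19.825,8.715): [(13.6078, 0) (89, 0) (89, 14) (23.5953, 14)]  |A|=985.5786
3. ⊥bis P1·P2 via (18.435,9.195): [(13.6078, 0) (89, 0) (89, 14) (23.5953, 14)]  |A|=985.5786
4. ⊥bis P1·P3 via (40.855,4.545): [(13.6078, 0) (40.649, 0) (41.2836, 14) (23.5953, 14)]  |A|=313.1066
5. ⊥bis P1·P4 via (35.88,3.48): [(13.6078, 0) (35.3227, 0) (37.5647, 14) (23.5953, 14)]  |A|=249.7904
6. ⊥bis P1·P5 via (24.755,6.67): [(18.7222, 7.1691) (13.6078, 0) (35.3227, 0) (36.2387, 5.7199)]  |A|=128.5987
7. ⊥bis P1·P6 via (50.765,6.07): [(18.7222, 7.1691) (13.6078, 0) (35.3227, 0) (36.2387, 5.7199)]  |A|=128.5987
8. ⊥bis P1·P7 via (46.945,5.445): [(18.7222, 7.1691) (13.6078, 0) (35.3227, 0) (36.2387, 5.7199)]  |A|=128.5987
9. ⊥bis P1·P8 via (42.2,7.59): [(18.7222, 7.1691) (13.6078, 0) (35.3227, 0) (36.2387, 5.7199)]  |A|=128.5987
10. canonical 4-gon: [(18.7222, 7.1691) (13.6078, 0) (35.3227, 0) (36.2387, 5.7199)]
11. shoelace: 128.5987

Area of P1's cell: 128.5987 (4 vertices)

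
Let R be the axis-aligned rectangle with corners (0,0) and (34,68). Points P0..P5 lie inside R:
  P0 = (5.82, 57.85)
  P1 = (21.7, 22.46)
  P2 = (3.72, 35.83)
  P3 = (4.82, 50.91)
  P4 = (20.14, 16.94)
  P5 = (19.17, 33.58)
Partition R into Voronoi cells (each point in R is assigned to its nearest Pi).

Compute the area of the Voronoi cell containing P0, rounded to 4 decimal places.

1. box [0,34]×[0,68]: [(0, 0) (34, 0) (34, 68) (0, 68)]
2. ⊥bis P0·P1 via (13.76,40.155): [(0, 33.9807) (34, 49.237) (34, 68) (0, 68)]  |A|=897.2996
3. ⊥bis P0·P2 via (4.77,46.84): [(0, 47.2949) (24.471, 44.9612) (34, 49.237) (34, 68) (0, 68)]  |A|=734.3938
4. ⊥bis P0·P3 via (5.32,54.38): [(0, 55.1466) (34, 50.2474) (34, 68) (0, 68)]  |A|=520.3019
5. ⊥bis P0·P4 via (12.98,37.395): [(0, 55.1466) (34, 50.2474) (34, 68) (0, 68)]  |A|=520.3019
6. ⊥bis P0·P5 via (12.495,45.715): [(0, 55.1466) (23.4884, 51.7621) (34, 57.5441) (34, 68) (0, 68)]  |A|=481.9523
7. canonical 5-gon: [(0, 55.1466) (23.4884, 51.7621) (34, 57.5441) (34, 68) (0, 68)]
8. shoelace: 481.9523

Area of P0's cell: 481.9523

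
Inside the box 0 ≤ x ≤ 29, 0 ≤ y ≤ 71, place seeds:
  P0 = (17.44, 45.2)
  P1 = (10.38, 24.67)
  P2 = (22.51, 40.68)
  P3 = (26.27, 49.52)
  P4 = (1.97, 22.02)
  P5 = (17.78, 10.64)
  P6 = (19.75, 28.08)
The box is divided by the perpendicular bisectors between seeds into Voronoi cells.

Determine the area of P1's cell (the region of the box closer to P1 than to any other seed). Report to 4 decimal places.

1. box [0,29]×[0,71]: [(0, 0) (29, 0) (29, 71) (0, 71)]
2. ⊥bis P1·P0 via (13.91,34.935): [(0, 39.7185) (0, 0) (29, 0) (29, 29.7457)]  |A|=1007.2311
3. ⊥bis P1·P2 via (16.445,32.675): [(13.0898, 35.217) (0, 39.7185) (0, 0) (29, 0) (29, 23.1627)]  |A|=954.8623
4. ⊥bis P1·P3 via (18.325,37.095): [(13.0898, 35.217) (0, 39.7185) (0, 0) (29, 0) (29, 23.1627)]  |A|=954.8623
5. ⊥bis P1·P4 via (6.175,23.345): [(13.0898, 35.217) (1.1391, 39.3267) (13.531, 0) (29, 0) (29, 23.1627)]  |A|=666.1742
6. ⊥bis P1·P5 via (14.08,17.655): [(27.1622, 24.5551) (13.0898, 35.217) (1.1391, 39.3267) (8.839, 14.8907)]  |A|=295.8735
7. ⊥bis P1·P6 via (15.065,26.375): [(17.5688, 19.4951) (11.6694, 35.7055) (1.1391, 39.3267) (8.839, 14.8907)]  |A|=199.0559
8. canonical 4-gon: [(17.5688, 19.4951) (11.6694, 35.7055) (1.1391, 39.3267) (8.839, 14.8907)]
9. shoelace: 199.0559

Area of P1's cell: 199.0559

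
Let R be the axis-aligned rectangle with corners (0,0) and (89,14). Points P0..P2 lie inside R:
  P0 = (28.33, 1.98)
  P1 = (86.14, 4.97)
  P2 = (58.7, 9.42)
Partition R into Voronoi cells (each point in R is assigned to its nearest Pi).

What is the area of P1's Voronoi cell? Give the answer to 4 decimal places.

1. box [0,89]×[0,14]: [(0, 0) (89, 0) (89, 14) (0, 14)]
2. ⊥bis P1·P0 via (57.235,3.475): [(57.4147, 0) (89, 0) (89, 14) (56.6906, 14)]  |A|=447.2624
3. ⊥bis P1·P2 via (72.42,7.195): [(71.2532, 0) (89, 0) (89, 14) (73.5236, 14)]  |A|=232.5627
4. canonical 4-gon: [(71.2532, 0) (89, 0) (89, 14) (73.5236, 14)]
5. shoelace: 232.5627

Area of P1's cell: 232.5627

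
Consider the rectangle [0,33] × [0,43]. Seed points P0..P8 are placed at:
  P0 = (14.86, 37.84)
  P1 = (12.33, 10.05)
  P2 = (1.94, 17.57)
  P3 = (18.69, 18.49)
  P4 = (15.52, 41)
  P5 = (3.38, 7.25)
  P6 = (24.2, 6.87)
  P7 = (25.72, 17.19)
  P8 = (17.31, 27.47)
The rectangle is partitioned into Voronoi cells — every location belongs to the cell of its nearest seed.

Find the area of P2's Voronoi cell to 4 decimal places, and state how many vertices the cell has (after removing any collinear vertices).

1. box [0,33]×[0,43]: [(0, 0) (33, 0) (33, 43) (0, 43)]
2. ⊥bis P2·P0 via (8.4,27.705): [(0, 33.0591) (0, 0) (33, 0) (33, 12.0251)]  |A|=743.8893
3. ⊥bis P2·P1 via (7.135,13.81): [(14.4163, 23.8702) (0, 33.0591) (0, 3.9519)]  |A|=209.8092
4. ⊥bis P2·P3 via (10.315,18.03): [(10.3061, 18.1914) (9.8338, 26.7911) (0, 33.0591) (0, 3.9519)]  |A|=190.7949
5. ⊥bis P2·P4 via (8.73,29.285): [(10.3061, 18.1914) (9.8338, 26.7911) (0, 33.0591) (0, 3.9519)]  |A|=190.7949
6. ⊥bis P2·P5 via (2.66,12.41): [(6.5106, 12.9473) (10.3061, 18.1914) (9.8338, 26.7911) (0, 33.0591) (0, 12.0388)]  |A|=164.4696
7. ⊥bis P2·P6 via (13.07,12.22): [(6.5106, 12.9473) (10.3061, 18.1914) (9.8338, 26.7911) (0, 33.0591) (0, 12.0388)]  |A|=164.4696
8. ⊥bis P2·P7 via (13.83,17.38): [(6.5106, 12.9473) (10.3061, 18.1914) (9.8338, 26.7911) (0, 33.0591) (0, 12.0388)]  |A|=164.4696
9. ⊥bis P2·P8 via (9.625,22.52): [(6.5106, 12.9473) (10.3061, 18.1914) (10.1097, 21.7675) (4.8124, 29.9917) (0, 33.0591) (0, 12.0388)]  |A|=152.2982
10. canonical 6-gon: [(6.5106, 12.9473) (10.3061, 18.1914) (10.1097, 21.7675) (4.8124, 29.9917) (0, 33.0591) (0, 12.0388)]
11. shoelace: 152.2982

Area of P2's cell: 152.2982 (6 vertices)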